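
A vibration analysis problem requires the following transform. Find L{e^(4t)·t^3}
First shifting: L{e^(at)f(t)} = F(s-a)
L{t^3} = 6/s^4
Shift s → s-4: 6/(s-4)^4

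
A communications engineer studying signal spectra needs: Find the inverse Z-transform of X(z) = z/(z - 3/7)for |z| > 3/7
Standard pair: z/(z-a) <-> a^n * u[n] for causal signals
With a = 3/7: x[n] = (3/7)^n * u[n]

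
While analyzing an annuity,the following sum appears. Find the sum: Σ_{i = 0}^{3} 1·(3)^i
Geometric series: S=a(1 - r^n)/(1 - r)
a=1, r=3, n=4
S=1(1 - 81)/-2=40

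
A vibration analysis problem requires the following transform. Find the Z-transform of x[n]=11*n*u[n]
Z{n*u[n]}=z/(z-1)^2
By linearity: Z{11*n*u[n]}=11z/(z-1)^2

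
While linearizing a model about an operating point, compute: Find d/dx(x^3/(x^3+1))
Quotient rule: (f/g)' = (f'g - fg')/g²
f = x^3, f' = 3x^2
g = x^3+1, g' = 3x^2

Answer: (3x^2·(x^3+1)-3x^5)/(x^3+1)²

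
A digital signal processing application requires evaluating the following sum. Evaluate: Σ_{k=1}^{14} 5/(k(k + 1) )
Partial fractions: 5/(k(k + 1)) = 5/k - 5/(k + 1)
Telescoping sum: 5(1 - 1/15) = 5·14/15

Answer: 14/3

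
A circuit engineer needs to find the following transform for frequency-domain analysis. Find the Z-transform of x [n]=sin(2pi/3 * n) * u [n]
Z{sin(w0*n)*u[n]}=z*sin(w0)/(z^2-2z*cos(w0)+1)
With w0=2pi/3: X(z)=z*sin(2pi/3)/(z^2-2z*cos(2pi/3)+1)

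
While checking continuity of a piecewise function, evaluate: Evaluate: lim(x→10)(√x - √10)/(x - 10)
Multiply by conjugate (√x+√10)/(√x+√10):
= (x - 10)/((x - 10)(√x+√10)) = 1/(√x+√10)
As x → 10: 1/(2√10)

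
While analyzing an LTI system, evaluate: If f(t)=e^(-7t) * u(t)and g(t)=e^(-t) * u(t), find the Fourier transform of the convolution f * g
By the convolution theorem: F{f*g} = F(omega)*G(omega)
F(omega) = 1/(7+j*omega), G(omega) = 1/(1+j*omega)
F{f*g} = 1/((7+j*omega)(1+j*omega))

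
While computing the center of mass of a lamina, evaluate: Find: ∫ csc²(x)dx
Since d/dx[-cot(x)]=csc²(x), integral=-cot(x) + C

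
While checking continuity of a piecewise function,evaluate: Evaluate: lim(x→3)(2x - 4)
Polynomial is continuous, so substitute x=3:
2·3-4=2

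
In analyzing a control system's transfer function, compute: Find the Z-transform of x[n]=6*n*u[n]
Z{n*u[n]} = z/(z-1)^2
By linearity: Z{6*n*u[n]} = 6z/(z-1)^2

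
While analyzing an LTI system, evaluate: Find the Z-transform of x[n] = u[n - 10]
Using the time-shift property: Z{u[n-10]}=z^(-10) * z/(z-1)
=z^(-9)/(z-1)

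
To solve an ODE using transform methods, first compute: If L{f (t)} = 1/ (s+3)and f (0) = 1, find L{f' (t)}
L{f'(t)}=s·F(s) - f(0)=s/(s + 3) - 1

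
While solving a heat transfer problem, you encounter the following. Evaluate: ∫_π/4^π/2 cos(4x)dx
Antiderivative: sin(4x)/4
Evaluate at bounds: [sin(4·π/2)/4] - [sin(4·π/4)/4]
=((0) - (0))/4=0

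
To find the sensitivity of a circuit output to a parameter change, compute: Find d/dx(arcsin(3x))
d/dx[arcsin(u)] = u'/√(1-u²), u = 3x, u' = 3

Answer: 3/√(1-9x²)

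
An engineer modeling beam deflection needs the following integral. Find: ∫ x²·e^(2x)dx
Integration by parts twice:
First: u = x², dv = e^(2x) dx => x²e^(2x)/2 - (2/2)∫ xe^(2x) dx
Second (∫ xe^(2x) dx): xe^(2x)/2 - e^(2x)/4
Combining: e^(2x)(x²/2-2x/4+2/8)+C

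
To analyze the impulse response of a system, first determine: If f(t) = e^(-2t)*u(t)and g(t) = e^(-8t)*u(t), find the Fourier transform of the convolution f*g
By the convolution theorem: F{f*g} = F(omega)*G(omega)
F(omega) = 1/(2 + j*omega), G(omega) = 1/(8 + j*omega)
F{f*g} = 1/((2 + j*omega)(8 + j*omega))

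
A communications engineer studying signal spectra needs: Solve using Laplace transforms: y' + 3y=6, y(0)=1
Take L of both sides: sY(s)-1+3Y(s) = 6/s
Y(s)(s+3) = 6/s+1
Y(s) = 6/(s(s+3))+1/(s+3)
Partial fractions: 6/(s(s+3)) = 2/s - 2/(s+3)
So Y(s) = 2/s - 1/(s+3)
Inverse transform (L^(-1){1/s} = 1, L^(-1){1/(s+3)} = e^(-3t)):

Answer: y(t) = 2 - e^(-3t)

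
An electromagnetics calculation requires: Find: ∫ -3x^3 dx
Using power rule: ∫ -3x^3 dx=-3/4 x^4+C=(-3/4)x^4+C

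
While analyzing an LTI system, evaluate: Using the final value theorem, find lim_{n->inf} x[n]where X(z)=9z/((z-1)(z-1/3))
Final value theorem: lim x[n] = lim_{z->1} (z-1) * X(z)
(z-1) * X(z) = 9z/(z-1/3)
As z->1: 9/(1-1/3) = 9/(2/3) = 27/2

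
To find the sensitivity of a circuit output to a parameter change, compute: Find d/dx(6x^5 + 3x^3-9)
Power rule: d/dx(ax^n) = n·a·x^(n-1)
Term by term: 30·x^4+9·x^2

Answer: 30x^4+9x^2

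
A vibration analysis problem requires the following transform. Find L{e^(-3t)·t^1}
First shifting: L{e^(at)f(t)} = F(s-a)
L{t^1} = 1/s^2
Shift s → s+3: 1/(s+3)^2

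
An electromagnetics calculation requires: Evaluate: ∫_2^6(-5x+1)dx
Step 1: Find antiderivative F(x)=(-5/2)x^2 + x
Step 2: F(6) - F(2)=-84 - (-8)=-76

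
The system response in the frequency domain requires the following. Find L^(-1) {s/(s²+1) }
L^(-1){s/(s²+w²)}=cos(wt)
Here w=1

Answer: cos(t)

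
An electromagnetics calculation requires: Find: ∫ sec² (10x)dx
Since d/dx[tan(10x)]=10sec²(10x), integral=tan(10x)/10 + C

Answer: (1/10)tan(10x) + C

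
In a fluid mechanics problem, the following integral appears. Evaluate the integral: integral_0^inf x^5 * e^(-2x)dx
This is a Gamma integral. Substitute u=2x (du=2 dx):
integral_0^inf x^5*e^(-2x) dx=(1/2^6) integral_0^inf u^5*e^(-u) du
=Gamma(6)/2^6=5!/2^6=120/64

Answer: 15/8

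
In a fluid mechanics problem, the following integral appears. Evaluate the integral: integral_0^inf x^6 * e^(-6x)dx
This is a Gamma integral. Substitute u=6x (du=6 dx):
integral_0^inf x^6 * e^(-6x) dx=(1/6^7) integral_0^inf u^6 * e^(-u) du
=Gamma(7)/6^7=6!/6^7=720/279936

Answer: 5/1944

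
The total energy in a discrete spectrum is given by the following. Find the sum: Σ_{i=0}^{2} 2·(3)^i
Geometric series: S = a(1 - r^n)/(1 - r)
a = 2, r = 3, n = 3
S = 2(1 - 27)/-2 = 26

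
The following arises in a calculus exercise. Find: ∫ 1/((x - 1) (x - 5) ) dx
Partial fractions: 1/((x-1)(x-5)) = A/(x-1)+B/(x-5)
A = -1/4, B = 1/4
∫ [-1/4· 1/(x-1)+1/4· 1/(x-5)] dx
= (1/4)[ln|x-5| - ln|x-1|]+C

Answer: (1/4)·ln|(x-5)/(x-1)|+C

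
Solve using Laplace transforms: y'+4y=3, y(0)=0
Take L of both sides: sY(s) - 0 + 4Y(s) = 3/s
Y(s)(s + 4) = 3/s + 0
Y(s) = 3/(s(s + 4)) + 0/(s + 4)
Partial fractions: 3/(s(s + 4)) = (3/4)/s - (3/4)/(s + 4)
So Y(s) = (3/4)/s - (3/4)/(s + 4)
Inverse transform (L^(-1){1/s} = 1, L^(-1){1/(s + 4)} = e^(-4t)):

Answer: y(t) = 3/4 - (3/4)·e^(-4t)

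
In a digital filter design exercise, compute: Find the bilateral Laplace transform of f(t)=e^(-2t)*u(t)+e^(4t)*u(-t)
For e^(-2t)*u(t): L=1/(s + 2), Re(s) > -2
For e^(4t)*u(-t): L=-1/(s-4), Re(s) < 4
Combined: F(s)=1/(s + 2) - 1/(s-4), -2 < Re(s) < 4

Answer: 1/(s + 2) - 1/(s-4), ROC: -2 < Re(s) < 4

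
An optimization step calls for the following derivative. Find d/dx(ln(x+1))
Chain rule: d/dx[ln(u)] = u'/u where u = x+1
u' = 1

Answer: (1)/(x+1)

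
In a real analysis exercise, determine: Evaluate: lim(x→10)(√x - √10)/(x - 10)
Multiply by conjugate (√x + √10)/(√x + √10):
= (x - 10)/((x - 10)(√x + √10)) = 1/(√x + √10)
As x → 10: 1/(2√10)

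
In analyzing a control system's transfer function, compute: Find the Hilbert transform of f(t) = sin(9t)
The Hilbert transform shifts each frequency component by -pi/2.
H{sin(wt)} = -cos(wt)
With w = 9: H{sin(9t)} = -cos(9t)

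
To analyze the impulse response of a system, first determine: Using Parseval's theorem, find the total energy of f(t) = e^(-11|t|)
Parseval's theorem: E=integral |f(t)|^2 dt=(1/2pi) integral |F(omega)|^2 domega
E=integral_{-inf}^{inf} e^(-22|t|) dt=2 * integral_0^inf e^(-22t) dt=2/(2 * 11)=1/11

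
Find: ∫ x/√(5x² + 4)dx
Let u=5x²+4, du=10x dx
∫ (1/10)·u^(-1/2) du=√u/5+C

Answer: √(5x²+4)/5+C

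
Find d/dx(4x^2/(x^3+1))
Quotient rule: (f/g)'=(f'g - fg')/g²
f=4x^2, f'=8x
g=x^3+1, g'=3x^2

Answer: (8x·(x^3+1)-12x^4)/(x^3+1)²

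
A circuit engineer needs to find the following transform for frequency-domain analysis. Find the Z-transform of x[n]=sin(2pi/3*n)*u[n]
Z{sin(w0*n)*u[n]}=z*sin(w0)/(z^2 - 2z*cos(w0) + 1)
With w0=2pi/3: X(z)=z*sin(2pi/3)/(z^2 - 2z*cos(2pi/3) + 1)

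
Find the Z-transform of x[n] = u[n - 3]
Using the time-shift property: Z{u[n-3]} = z^(-3)*z/(z-1)
= z^(-2)/(z-1)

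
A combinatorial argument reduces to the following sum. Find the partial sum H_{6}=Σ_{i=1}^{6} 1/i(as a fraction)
H_6=1 + 1/2 + 1/3 + ... + 1/6
=49/20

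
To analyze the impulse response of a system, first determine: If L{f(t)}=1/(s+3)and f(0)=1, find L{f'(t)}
L{f'(t)}=s·F(s) - f(0)=s/(s + 3) - 1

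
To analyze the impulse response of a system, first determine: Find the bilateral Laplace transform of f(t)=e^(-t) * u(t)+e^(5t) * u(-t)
For e^(-t) * u(t): L=1/(s+1), Re(s) > -1
For e^(5t) * u(-t): L=-1/(s-5), Re(s) < 5
Combined: F(s)=1/(s+1)-1/(s-5), -1 < Re(s) < 5

Answer: 1/(s+1)-1/(s-5), ROC: -1 < Re(s) < 5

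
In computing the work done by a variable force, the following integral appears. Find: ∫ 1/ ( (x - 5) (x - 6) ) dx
Partial fractions: 1/((x-5)(x-6)) = A/(x-5)+B/(x-6)
A = -1, B = 1
∫ [-1· 1/(x-5)+1· 1/(x-6)] dx
= (1)[ln|x-6| - ln|x-5|]+C

Answer: ln|(x-6)/(x-5)|+C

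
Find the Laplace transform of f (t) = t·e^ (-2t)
L{t·e^(at)} = 1/(s-a)²
L{t·e^(-2t)} = 1/(s+2)²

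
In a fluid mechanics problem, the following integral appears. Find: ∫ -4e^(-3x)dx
Since d/dx[e^(-3x)]=-3e^(-3x), we get 4/3 e^(-3x)+C

Answer: (4/3)e^(-3x)+C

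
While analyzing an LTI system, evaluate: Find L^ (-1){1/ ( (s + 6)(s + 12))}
Partial fractions: 1/((s+6)(s+12)) = A/(s+6)+B/(s+12)
Cover-up: A = 1/(s+12)|_{s = -6} = 1/6; B = 1/(s+6)|_{s = -12} = -1/6
L^(-1) = (1/6)e^(-6t) - (1/6)e^(-12t)

Answer: (1/6)(e^(-6t) - e^(-12t))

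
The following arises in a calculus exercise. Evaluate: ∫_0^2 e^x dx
Antiderivative: e^x
Evaluate: (e^2 - 1)

Answer: e^2 - 1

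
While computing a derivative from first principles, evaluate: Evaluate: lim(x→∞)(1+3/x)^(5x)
Rewrite as [(1 + 3/x)^x]^5.
lim(1 + 3/x)^x=e^3, so limit=(e^3)^5=e^15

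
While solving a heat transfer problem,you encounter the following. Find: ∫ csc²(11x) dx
Since d/dx[-cot(11x)] = 11csc²(11x), integral = -cot(11x)/11 + C

Answer: (-1/11)cot(11x) + C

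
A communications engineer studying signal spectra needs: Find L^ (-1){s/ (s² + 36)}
L^(-1){s/(s²+w²)} = cos(wt)
Here w = 6

Answer: cos(6t)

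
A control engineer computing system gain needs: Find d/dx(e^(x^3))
Chain rule: d/dx[e^u] = e^u · u' where u = x^3
u' = 3x^2

Answer: 3x^2·e^(x^3)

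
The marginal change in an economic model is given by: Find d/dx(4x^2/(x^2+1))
Quotient rule: (f/g)' = (f'g - fg')/g²
f = 4x^2, f' = 8x
g = x^2 + 1, g' = 2x

Answer: (8x·(x^2 + 1) - 8x^3)/(x^2 + 1)²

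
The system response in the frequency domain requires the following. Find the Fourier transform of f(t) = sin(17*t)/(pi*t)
sin(W * t)/(pi * t)=(W/pi) * sinc(W * t/pi) is the impulse response of the ideal low-pass filter with cutoff W (here W=17).
Its Fourier transform is a rectangular function:
F(omega)=1 for |omega| < 17, 0 otherwise

Answer: rect(omega/34) [i.e., 1 for |omega| < 17, 0 otherwise]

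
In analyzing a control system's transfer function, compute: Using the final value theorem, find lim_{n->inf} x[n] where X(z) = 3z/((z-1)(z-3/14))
Final value theorem: lim x[n] = lim_{z->1} (z-1) * X(z)
(z-1) * X(z) = 3z/(z-3/14)
As z->1: 3/(1 - 3/14) = 3/(11/14) = 42/11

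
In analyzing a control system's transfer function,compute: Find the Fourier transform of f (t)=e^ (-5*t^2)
The Fourier transform of a Gaussian e^(-a * t^2) is sqrt(pi/a) * e^(-omega^2/(4a)).
With a=5: F(omega)=sqrt(pi/5) * e^(-omega^2/20)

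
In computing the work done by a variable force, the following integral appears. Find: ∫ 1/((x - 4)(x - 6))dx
Partial fractions: 1/((x-4)(x-6))=A/(x-4) + B/(x-6)
A=-1/2, B=1/2
∫ [-1/2· 1/(x-4) + 1/2· 1/(x-6)] dx
=(1/2)[ln|x-6| - ln|x-4|] + C

Answer: (1/2)·ln|(x-6)/(x-4)| + C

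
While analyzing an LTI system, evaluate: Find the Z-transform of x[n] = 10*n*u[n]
Z{n*u[n]} = z/(z-1)^2
By linearity: Z{10*n*u[n]} = 10z/(z-1)^2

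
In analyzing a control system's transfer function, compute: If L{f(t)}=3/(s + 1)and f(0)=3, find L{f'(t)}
L{f'(t)}=s·F(s) - f(0)=3s/(s+1)-3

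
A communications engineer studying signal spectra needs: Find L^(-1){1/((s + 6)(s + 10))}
Partial fractions: 1/((s+6)(s+10))=A/(s+6)+B/(s+10)
Cover-up: A=1/(s+10)|_{s=-6}=1/4; B=1/(s+6)|_{s=-10}=-1/4
L^(-1)=(1/4)e^(-6t) - (1/4)e^(-10t)

Answer: (1/4)(e^(-6t) - e^(-10t))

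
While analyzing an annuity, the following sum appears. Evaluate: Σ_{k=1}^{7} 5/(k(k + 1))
Partial fractions: 5/(k(k+1)) = 5/k - 5/(k+1)
Telescoping sum: 5(1-1/8) = 5·7/8

Answer: 35/8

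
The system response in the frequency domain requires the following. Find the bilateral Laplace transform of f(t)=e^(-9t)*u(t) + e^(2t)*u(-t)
For e^(-9t) * u(t): L=1/(s + 9), Re(s) > -9
For e^(2t) * u(-t): L=-1/(s-2), Re(s) < 2
Combined: F(s)=1/(s + 9) - 1/(s-2), -9 < Re(s) < 2

Answer: 1/(s + 9) - 1/(s-2), ROC: -9 < Re(s) < 2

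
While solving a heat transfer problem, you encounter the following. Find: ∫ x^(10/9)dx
Power rule: ∫ x^(10/9) dx=x^(19/9)/(19/9)+C

Answer: (9/19)·x^(19/9)+C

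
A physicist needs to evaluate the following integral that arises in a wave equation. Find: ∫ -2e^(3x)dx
Since d/dx[e^(3x)]=3e^(3x), we get -2/3 e^(3x) + C

Answer: (-2/3)e^(3x) + C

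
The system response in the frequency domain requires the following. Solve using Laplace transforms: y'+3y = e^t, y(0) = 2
Take L: sY - 2 + 3Y=1/(s-1)
Y(s + 3)=1/(s-1) + 2
Y=1/((s-1)(s + 3)) + 2/(s + 3)
Partial fractions: 1/((s-1)(s + 3))=(1/4)/(s-1) - (1/4)/(s + 3)
So Y=(1/4)/(s-1) + (7/4)/(s + 3)
Inverse Laplace transform (L^(-1){1/(s-1)}=e^t, L^(-1){1/(s + 3)}=e^(-3t)):

Answer: y(t)=(1/4)·e^t + (7/4)·e^(-3t)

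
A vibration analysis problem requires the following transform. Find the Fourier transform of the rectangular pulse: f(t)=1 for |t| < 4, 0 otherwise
F(omega)=integral from -4 to 4 of e^(-j * omega * t) dt
=2 * sin(4 * omega)/omega=8 * sinc(4 * omega/pi)

Answer: 2 * sin(4 * omega)/omega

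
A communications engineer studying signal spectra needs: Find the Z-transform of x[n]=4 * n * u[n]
Z{n * u[n]}=z/(z-1)^2
By linearity: Z{4 * n * u[n]}=4z/(z-1)^2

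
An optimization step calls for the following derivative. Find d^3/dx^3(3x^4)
Apply power rule 3 times:
d^1: 12x^3
d^2: 36x^2
d^3: 72x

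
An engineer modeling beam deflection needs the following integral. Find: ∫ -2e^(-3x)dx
Since d/dx[e^(-3x)] = -3e^(-3x), we get 2/3 e^(-3x) + C

Answer: (2/3)e^(-3x) + C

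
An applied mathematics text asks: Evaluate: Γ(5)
Γ(n)=(n-1)! for positive integers
Γ(5)=4!=24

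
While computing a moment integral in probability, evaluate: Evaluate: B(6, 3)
B(x,y) = Γ(x)Γ(y)/Γ(x + y) = (x-1)!(y-1)!/(x + y-1)!
B(6,3) = 5!·2!/8! = 1/168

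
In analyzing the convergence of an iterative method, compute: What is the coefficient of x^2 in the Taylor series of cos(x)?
cos(x) = Σ (-1)^k x^(2k)/(2k)!
For x^2: (-1)^1/2! = -1/2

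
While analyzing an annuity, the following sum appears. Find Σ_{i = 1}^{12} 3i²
= 3·n(n+1)(2n+1)/6 = 3·12·13·25/6 = 1950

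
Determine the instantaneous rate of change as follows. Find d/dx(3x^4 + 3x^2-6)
Power rule: d/dx(ax^n)=n·a·x^(n-1)
Term by term: 12·x^3+6·x

Answer: 12x^3+6x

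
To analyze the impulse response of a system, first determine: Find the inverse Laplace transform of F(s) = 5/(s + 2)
L^(-1){5/(s-a)}=c·e^(at)
Here a=-2, c=5

Answer: 5e^(-2t)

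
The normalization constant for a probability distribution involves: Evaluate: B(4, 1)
B(x,y)=Γ(x)Γ(y)/Γ(x + y)=(x-1)!(y-1)!/(x + y-1)!
B(4,1)=3!·0!/4!=1/4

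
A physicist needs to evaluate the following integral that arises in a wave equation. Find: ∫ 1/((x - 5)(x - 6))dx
Partial fractions: 1/((x-5)(x-6)) = A/(x-5)+B/(x-6)
A = -1, B = 1
∫ [-1· 1/(x-5)+1· 1/(x-6)] dx
= (1)[ln|x-6| - ln|x-5|]+C

Answer: ln|(x-6)/(x-5)|+C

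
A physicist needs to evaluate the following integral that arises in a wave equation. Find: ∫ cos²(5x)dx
Using identity cos²(u) = (1 + cos(2u))/2:
∫ (1 + cos(10x))/2 dx = x/2 + sin(10x)/20 + C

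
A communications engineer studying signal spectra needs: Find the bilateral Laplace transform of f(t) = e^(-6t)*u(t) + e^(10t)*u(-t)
For e^(-6t) * u(t): L = 1/(s + 6), Re(s) > -6
For e^(10t) * u(-t): L = -1/(s-10), Re(s) < 10
Combined: F(s) = 1/(s + 6) - 1/(s-10), -6 < Re(s) < 10

Answer: 1/(s + 6) - 1/(s-10), ROC: -6 < Re(s) < 10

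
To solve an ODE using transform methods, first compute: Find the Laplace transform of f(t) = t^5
L{t^n} = n!/s^(n+1)
L{t^5} = 5!/s^6 = 120/s^6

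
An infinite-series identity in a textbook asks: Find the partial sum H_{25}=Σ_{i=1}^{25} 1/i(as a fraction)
H_25 = 1 + 1/2 + 1/3 + ... + 1/25
= 34052522467/8923714800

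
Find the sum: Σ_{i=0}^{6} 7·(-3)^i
Geometric series: S=a(1 - r^n)/(1 - r)
a=7, r=-3, n=7
S=7(1 + 2187)/4=3829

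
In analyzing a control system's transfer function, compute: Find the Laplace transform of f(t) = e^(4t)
L{e^(at)} = 1/(s-a)
L{e^(4t)} = 1/(s-4)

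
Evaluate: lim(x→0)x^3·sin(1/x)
Squeeze theorem: -|x^3| ≤ x^3·sin(1/x) ≤ |x^3|
Since x^3 → 0 as x → 0, by squeeze theorem the limit is 0

Answer: 0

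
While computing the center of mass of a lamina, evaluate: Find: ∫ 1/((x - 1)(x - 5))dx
Partial fractions: 1/((x-1)(x-5))=A/(x-1) + B/(x-5)
A=-1/4, B=1/4
∫ [-1/4· 1/(x-1) + 1/4· 1/(x-5)] dx
=(1/4)[ln|x-5| - ln|x-1|] + C

Answer: (1/4)·ln|(x-5)/(x-1)| + C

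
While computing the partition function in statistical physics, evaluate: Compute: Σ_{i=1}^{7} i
Using formula: Σ i^1 = n(n + 1)/2 = 7·8/2 = 28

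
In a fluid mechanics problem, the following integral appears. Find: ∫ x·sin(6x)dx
By parts: u = x, dv = sin(6x) dx
du = dx, v = -cos(6x)/6
= -x·cos(6x)/6+sin(6x)/6²+C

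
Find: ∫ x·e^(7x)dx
Integration by parts: u=x, dv=e^(7x) dx
du=dx, v=e^(7x)/7
=x·e^(7x)/7 - ∫ e^(7x)/7 dx
=x·e^(7x)/7 - e^(7x)/49+C

Answer: e^(7x)(x/7-1/49)+C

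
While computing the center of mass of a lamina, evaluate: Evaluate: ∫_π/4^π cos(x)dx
Antiderivative: sin(x)
Evaluate at bounds: [sin(1·π)/1] - [sin(1·π/4)/1]
=((0) - (√2/2))/1=-√2/2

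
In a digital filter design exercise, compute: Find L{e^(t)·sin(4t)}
First shifting: L{e^(at)f(t)} = F(s-a)
L{sin(4t)} = 4/(s² + 16)
Shift: 4/((s-1)² + 16)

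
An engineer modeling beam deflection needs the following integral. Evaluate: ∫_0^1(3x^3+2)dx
Step 1: Find antiderivative F(x)=(3/4)x^4 + 2x
Step 2: F(1) - F(0)=11/4 - (0)=11/4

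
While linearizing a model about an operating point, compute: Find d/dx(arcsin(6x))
d/dx[arcsin(u)]=u'/√(1-u²), u=6x, u'=6

Answer: 6/√(1 - 36x²)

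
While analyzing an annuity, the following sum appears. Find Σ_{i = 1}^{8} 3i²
= 3·n(n+1)(2n+1)/6 = 3·8·9·17/6 = 612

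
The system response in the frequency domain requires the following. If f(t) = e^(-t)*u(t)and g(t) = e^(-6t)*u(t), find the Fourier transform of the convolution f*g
By the convolution theorem: F{f * g}=F(omega) * G(omega)
F(omega)=1/(1+j * omega), G(omega)=1/(6+j * omega)
F{f * g}=1/((1+j * omega)(6+j * omega))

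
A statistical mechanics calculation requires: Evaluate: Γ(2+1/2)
Γ(n + 1/2)=(2n)!√π/(4^n·n!)
=24√π/(16·2)=(3/4)·√π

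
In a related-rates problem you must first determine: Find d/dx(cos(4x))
Chain rule: d/dx[cos(u)]=-sin(u)·u' where u=4x
u'=4

Answer: -4·sin(4x)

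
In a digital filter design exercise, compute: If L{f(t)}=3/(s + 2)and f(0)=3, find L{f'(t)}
L{f'(t)}=s·F(s) - f(0)=3s/(s + 2) - 3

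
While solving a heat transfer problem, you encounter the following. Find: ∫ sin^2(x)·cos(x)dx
Let u=sin(x), du=cos(x) dx
∫ u^2 du=u^3/3+C

Answer: sin^3(x)/3+C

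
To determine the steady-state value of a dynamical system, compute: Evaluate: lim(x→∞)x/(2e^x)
Apply L'Hôpital 1 times (∞/∞ each time):
Eventually get 1!/(2e^x) → 0

Answer: 0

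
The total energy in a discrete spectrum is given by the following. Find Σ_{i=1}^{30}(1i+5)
= 1·Σ i+5·30 = 1·465+150 = 615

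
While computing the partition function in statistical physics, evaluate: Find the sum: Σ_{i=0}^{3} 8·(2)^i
Geometric series: S=a(1 - r^n)/(1 - r)
a=8, r=2, n=4
S=8(1 - 16)/-1=120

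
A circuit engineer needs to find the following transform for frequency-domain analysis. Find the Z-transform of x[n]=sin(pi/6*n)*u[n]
Z{sin(w0 * n) * u[n]} = z * sin(w0)/(z^2-2z * cos(w0)+1)
With w0 = pi/6: X(z) = z * sin(pi/6)/(z^2-2z * cos(pi/6)+1)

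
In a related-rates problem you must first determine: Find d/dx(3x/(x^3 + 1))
Quotient rule: (f/g)' = (f'g - fg')/g²
f = 3x, f' = 3
g = x^3+1, g' = 3x^2

Answer: (3·(x^3+1)-9x^3)/(x^3+1)²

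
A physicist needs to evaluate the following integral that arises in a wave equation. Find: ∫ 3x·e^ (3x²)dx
Let u=3x², du=6x dx
∫ (1/2)e^u du=e^u/2+C

Answer: e^(3x²)/2+C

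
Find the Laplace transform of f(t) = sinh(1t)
L{sinh(at)} = a/(s²-a²)
L{sinh(1t)} = 1/(s²-1)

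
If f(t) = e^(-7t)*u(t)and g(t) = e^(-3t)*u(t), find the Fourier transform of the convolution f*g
By the convolution theorem: F{f*g} = F(omega)*G(omega)
F(omega) = 1/(7+j*omega), G(omega) = 1/(3+j*omega)
F{f*g} = 1/((7+j*omega)(3+j*omega))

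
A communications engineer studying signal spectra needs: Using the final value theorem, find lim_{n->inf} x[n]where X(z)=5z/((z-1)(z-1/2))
Final value theorem: lim x[n] = lim_{z->1} (z-1) * X(z)
(z-1) * X(z) = 5z/(z-1/2)
As z->1: 5/(1 - 1/2) = 5/(1/2) = 10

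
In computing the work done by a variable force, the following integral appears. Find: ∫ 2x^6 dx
Using power rule: ∫ 2x^6 dx=2/7 x^7 + C=(2/7)x^7 + C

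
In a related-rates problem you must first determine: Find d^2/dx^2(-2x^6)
Apply power rule 2 times:
d^1: -12x^5
d^2: -60x^4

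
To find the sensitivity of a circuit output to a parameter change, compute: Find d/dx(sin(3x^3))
Chain rule: d/dx[sin(u)]=cos(u)·u' where u=3x^3
u'=9x^2

Answer: 9x^2·cos(3x^3)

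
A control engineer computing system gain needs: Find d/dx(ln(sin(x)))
Chain rule: d/dx[ln(u)] = u'/u where u = sin(x)
u' = cos(x)

Answer: (cos(x))/(sin(x))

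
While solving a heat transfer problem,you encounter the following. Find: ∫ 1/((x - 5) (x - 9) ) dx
Partial fractions: 1/((x-5)(x-9))=A/(x-5)+B/(x-9)
A=-1/4, B=1/4
∫ [-1/4· 1/(x-5)+1/4· 1/(x-9)] dx
=(1/4)[ln|x-9| - ln|x-5|]+C

Answer: (1/4)·ln|(x-9)/(x-5)|+C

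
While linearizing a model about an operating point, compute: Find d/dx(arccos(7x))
d/dx[arccos(u)] = -u'/√(1-u²), u = 7x, u' = 7

Answer: -7/√(1 - 49x²)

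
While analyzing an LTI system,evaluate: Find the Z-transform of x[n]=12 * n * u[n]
Z{n * u[n]}=z/(z-1)^2
By linearity: Z{12 * n * u[n]}=12z/(z-1)^2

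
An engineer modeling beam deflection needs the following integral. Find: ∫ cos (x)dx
Using standard integral: ∫ cos(x) dx = sin(x)+C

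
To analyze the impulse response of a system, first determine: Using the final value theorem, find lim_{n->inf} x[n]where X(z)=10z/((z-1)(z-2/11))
Final value theorem: lim x[n] = lim_{z->1} (z-1) * X(z)
(z-1) * X(z) = 10z/(z-2/11)
As z->1: 10/(1-2/11) = 10/(9/11) = 110/9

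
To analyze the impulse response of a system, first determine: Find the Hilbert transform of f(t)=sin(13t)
The Hilbert transform shifts each frequency component by -pi/2.
H{sin(wt)} = -cos(wt)
With w = 13: H{sin(13t)} = -cos(13t)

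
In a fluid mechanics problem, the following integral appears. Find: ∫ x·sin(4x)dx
By parts: u = x, dv = sin(4x) dx
du = dx, v = -cos(4x)/4
= -x·cos(4x)/4+sin(4x)/4²+C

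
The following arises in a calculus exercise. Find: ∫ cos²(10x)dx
Using identity cos²(u)=(1+cos(2u))/2:
∫ (1+cos(20x))/2 dx=x/2+sin(20x)/40+C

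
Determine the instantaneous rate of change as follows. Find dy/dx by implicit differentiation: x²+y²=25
Differentiate both sides: 2x+2y·(dy/dx) = 0
Solve: dy/dx = -2x/(2y) = -x/y

Answer: dy/dx = -x/y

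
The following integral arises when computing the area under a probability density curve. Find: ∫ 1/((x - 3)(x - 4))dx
Partial fractions: 1/((x-3)(x-4))=A/(x-3)+B/(x-4)
A=-1, B=1
∫ [-1· 1/(x-3)+1· 1/(x-4)] dx
=(1)[ln|x-4| - ln|x-3|]+C

Answer: ln|(x-4)/(x-3)|+C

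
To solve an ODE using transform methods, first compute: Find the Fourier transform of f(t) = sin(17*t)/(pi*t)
sin(W*t)/(pi*t)=(W/pi)*sinc(W*t/pi) is the impulse response of the ideal low-pass filter with cutoff W (here W=17).
Its Fourier transform is a rectangular function:
F(omega)=1 for |omega| < 17, 0 otherwise

Answer: rect(omega/34) [i.e., 1 for |omega| < 17, 0 otherwise]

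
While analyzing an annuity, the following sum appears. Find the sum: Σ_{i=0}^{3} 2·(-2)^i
Geometric series: S = a(1 - r^n)/(1 - r)
a = 2, r = -2, n = 4
S = 2(1-16)/3 = -10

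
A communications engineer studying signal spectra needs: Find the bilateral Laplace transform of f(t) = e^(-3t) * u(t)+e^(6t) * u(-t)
For e^(-3t)*u(t): L=1/(s + 3), Re(s) > -3
For e^(6t)*u(-t): L=-1/(s-6), Re(s) < 6
Combined: F(s)=1/(s + 3) - 1/(s-6), -3 < Re(s) < 6

Answer: 1/(s + 3) - 1/(s-6), ROC: -3 < Re(s) < 6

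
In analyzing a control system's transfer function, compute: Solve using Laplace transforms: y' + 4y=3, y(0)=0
Take L of both sides: sY(s)-0+4Y(s)=3/s
Y(s)(s+4)=3/s+0
Y(s)=3/(s(s+4))+0/(s+4)
Partial fractions: 3/(s(s+4))=(3/4)/s - (3/4)/(s+4)
So Y(s)=(3/4)/s - (3/4)/(s+4)
Inverse transform (L^(-1){1/s}=1, L^(-1){1/(s+4)}=e^(-4t)):

Answer: y(t)=3/4 - (3/4)·e^(-4t)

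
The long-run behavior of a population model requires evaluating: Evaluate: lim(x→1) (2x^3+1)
Polynomial is continuous, so substitute x = 1:
2·1^3 + 1 = 3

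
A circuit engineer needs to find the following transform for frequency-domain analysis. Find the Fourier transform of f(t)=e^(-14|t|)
Using the standard pair: F{e^(-a|t|)}=2a/(a^2 + omega^2)
With a=14: F(omega)=28/(196 + omega^2)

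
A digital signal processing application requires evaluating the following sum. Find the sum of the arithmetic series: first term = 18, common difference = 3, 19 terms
Last term: a_n = 18+(19-1)·3 = 72
Sum = n(a_1+a_n)/2 = 19(18+72)/2 = 855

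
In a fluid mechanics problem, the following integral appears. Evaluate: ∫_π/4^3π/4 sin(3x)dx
Antiderivative: -cos(3x)/3
Evaluate at bounds: [-cos(3·3π/4)/3] - [-cos(3·π/4)/3]
= (-(√2/2) + (-√2/2))/3 = -√2/3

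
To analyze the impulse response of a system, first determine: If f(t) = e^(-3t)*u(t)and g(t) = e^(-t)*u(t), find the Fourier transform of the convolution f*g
By the convolution theorem: F{f * g}=F(omega) * G(omega)
F(omega)=1/(3 + j * omega), G(omega)=1/(1 + j * omega)
F{f * g}=1/((3 + j * omega)(1 + j * omega))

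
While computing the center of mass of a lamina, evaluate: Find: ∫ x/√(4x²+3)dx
Let u=4x² + 3, du=8x dx
∫ (1/8)·u^(-1/2) du=√u/4 + C

Answer: √(4x² + 3)/4 + C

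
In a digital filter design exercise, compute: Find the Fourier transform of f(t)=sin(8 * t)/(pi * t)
sin(W*t)/(pi*t)=(W/pi)*sinc(W*t/pi) is the impulse response of the ideal low-pass filter with cutoff W (here W=8).
Its Fourier transform is a rectangular function:
F(omega)=1 for |omega| < 8, 0 otherwise

Answer: rect(omega/16) [i.e., 1 for |omega| < 8, 0 otherwise]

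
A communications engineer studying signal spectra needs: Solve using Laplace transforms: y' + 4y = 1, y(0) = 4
Take L of both sides: sY(s) - 4 + 4Y(s)=1/s
Y(s)(s + 4)=1/s + 4
Y(s)=1/(s(s + 4)) + 4/(s + 4)
Partial fractions: 1/(s(s + 4))=(1/4)/s - (1/4)/(s + 4)
So Y(s)=(1/4)/s + (15/4)/(s + 4)
Inverse transform (L^(-1){1/s}=1, L^(-1){1/(s + 4)}=e^(-4t)):

Answer: y(t)=1/4 + (15/4)·e^(-4t)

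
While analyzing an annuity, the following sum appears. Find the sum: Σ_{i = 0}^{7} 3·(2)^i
Geometric series: S=a(1 - r^n)/(1 - r)
a=3, r=2, n=8
S=3(1-256)/-1=765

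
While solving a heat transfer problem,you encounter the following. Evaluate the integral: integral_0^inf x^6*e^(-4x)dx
This is a Gamma integral. Substitute u=4x (du=4 dx):
integral_0^inf x^6*e^(-4x) dx=(1/4^7) integral_0^inf u^6*e^(-u) du
=Gamma(7)/4^7=6!/4^7=720/16384

Answer: 45/1024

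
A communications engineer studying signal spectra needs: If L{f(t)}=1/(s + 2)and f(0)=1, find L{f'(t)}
L{f'(t)}=s·F(s) - f(0)=s/(s+2)-1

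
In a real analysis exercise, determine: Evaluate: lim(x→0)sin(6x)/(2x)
L'Hôpital (0/0): lim 6cos(6x)/2 = 6/2

Answer: 3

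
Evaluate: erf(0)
erf(0) = 0 (error function is odd and erf(0) = 0 by definition)

Answer: 0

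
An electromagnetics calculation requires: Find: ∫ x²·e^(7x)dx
Integration by parts twice:
First: u = x², dv = e^(7x) dx => x²e^(7x)/7 - (2/7)∫ xe^(7x) dx
Second (∫ xe^(7x) dx): xe^(7x)/7 - e^(7x)/49
Combining: e^(7x)(x²/7 - 2x/49 + 2/343) + C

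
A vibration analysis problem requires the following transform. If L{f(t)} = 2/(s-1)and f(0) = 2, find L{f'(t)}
L{f'(t)} = s·F(s) - f(0) = 2s/(s-1) - 2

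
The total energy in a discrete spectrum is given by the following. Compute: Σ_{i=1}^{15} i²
Using formula: Σ i^2=n(n+1)(2n+1)/6=15·16·31/6=1240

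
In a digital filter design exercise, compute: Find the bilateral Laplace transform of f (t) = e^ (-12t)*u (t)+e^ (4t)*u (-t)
For e^(-12t)*u(t): L = 1/(s+12), Re(s) > -12
For e^(4t)*u(-t): L = -1/(s-4), Re(s) < 4
Combined: F(s) = 1/(s+12)-1/(s-4), -12 < Re(s) < 4

Answer: 1/(s+12)-1/(s-4), ROC: -12 < Re(s) < 4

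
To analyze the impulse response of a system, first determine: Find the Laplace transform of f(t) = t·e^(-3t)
L{t·e^(at)} = 1/(s-a)²
L{t·e^(-3t)} = 1/(s+3)²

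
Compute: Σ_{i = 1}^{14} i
Using formula: Σ i^1 = n(n+1)/2 = 14·15/2 = 105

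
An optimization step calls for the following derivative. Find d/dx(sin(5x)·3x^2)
Product rule: (fg)' = f'g + fg'
f = sin(5x), f' = 5·cos(5x)
g = 3x^2, g' = 6x

Answer: 15·cos(5x)·x^2 + 6·sin(5x)·x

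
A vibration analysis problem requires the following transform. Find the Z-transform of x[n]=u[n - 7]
Using the time-shift property: Z{u[n-7]} = z^(-7) * z/(z-1)
= z^(-6)/(z-1)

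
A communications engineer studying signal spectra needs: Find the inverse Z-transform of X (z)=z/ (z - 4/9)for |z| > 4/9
Standard pair: z/(z-a) <-> a^n*u[n] for causal signals
With a=4/9: x[n]=(4/9)^n*u[n]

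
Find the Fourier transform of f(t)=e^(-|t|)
Using the standard pair: F{e^(-a|t|)}=2a/(a^2+omega^2)
With a=1: F(omega)=2/(1+omega^2)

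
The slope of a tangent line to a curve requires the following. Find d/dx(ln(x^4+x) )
Chain rule: d/dx[ln(u)]=u'/u where u=x^4+x
u'=4x^3+1

Answer: (4x^3+1)/(x^4+x)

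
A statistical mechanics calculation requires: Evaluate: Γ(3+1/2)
Γ(n + 1/2)=(2n)!√π/(4^n·n!)
=720√π/(64·6)=(15/8)·√π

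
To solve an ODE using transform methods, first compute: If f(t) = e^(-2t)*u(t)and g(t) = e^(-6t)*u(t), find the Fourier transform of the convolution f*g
By the convolution theorem: F{f*g}=F(omega)*G(omega)
F(omega)=1/(2+j*omega), G(omega)=1/(6+j*omega)
F{f*g}=1/((2+j*omega)(6+j*omega))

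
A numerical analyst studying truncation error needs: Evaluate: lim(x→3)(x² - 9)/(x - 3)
Factor: (x² - 9)=(x-3)(x + 3)
Cancel (x-3): lim(x→3) (x + 3)=6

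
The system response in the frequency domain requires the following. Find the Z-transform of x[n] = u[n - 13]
Using the time-shift property: Z{u[n-13]} = z^(-13) * z/(z-1)
= z^(-12)/(z-1)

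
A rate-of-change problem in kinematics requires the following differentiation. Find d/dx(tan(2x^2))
Chain rule: d/dx[tan(u)] = sec²(u)·u' where u = 2x^2
u' = 4x

Answer: 4x·sec²(2x^2)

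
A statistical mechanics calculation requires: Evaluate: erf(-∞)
erf(-∞) = -1 (the error function is odd, so erf(-∞) = -erf(∞) = -1)

Answer: -1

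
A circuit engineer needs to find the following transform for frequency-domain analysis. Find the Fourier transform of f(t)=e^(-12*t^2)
The Fourier transform of a Gaussian e^(-a * t^2) is sqrt(pi/a) * e^(-omega^2/(4a)).
With a = 12: F(omega) = sqrt(pi/12) * e^(-omega^2/48)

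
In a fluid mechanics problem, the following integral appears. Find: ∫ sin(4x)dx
Using substitution u=4x: ∫ sin(u) du/4=-cos(u)/4+C

Answer: (-1/4)cos(4x)+C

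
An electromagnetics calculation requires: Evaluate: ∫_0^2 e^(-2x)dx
Antiderivative: (1/(-2))e^(-2x)
Evaluate: (1/(-2))(e^-4-1)

Answer: (e^-4-1)/(-2)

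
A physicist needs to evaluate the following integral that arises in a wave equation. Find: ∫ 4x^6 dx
Using power rule: ∫ 4x^6 dx = 4/7 x^7 + C = (4/7)x^7 + C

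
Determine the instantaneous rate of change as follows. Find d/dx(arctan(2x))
d/dx[arctan(u)] = u'/(1 + u²), u = 2x, u' = 2

Answer: 2/(1 + 4x²)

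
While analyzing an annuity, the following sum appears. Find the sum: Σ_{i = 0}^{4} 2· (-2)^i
Geometric series: S=a(1 - r^n)/(1 - r)
a=2, r=-2, n=5
S=2(1 + 32)/3=22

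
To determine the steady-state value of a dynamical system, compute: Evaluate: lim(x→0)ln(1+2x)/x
L'Hôpital (0/0): lim 2/(1+2x) / 1 = 2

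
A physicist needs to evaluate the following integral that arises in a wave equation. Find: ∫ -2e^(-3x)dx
Since d/dx[e^(-3x)] = -3e^(-3x), we get 2/3 e^(-3x) + C

Answer: (2/3)e^(-3x) + C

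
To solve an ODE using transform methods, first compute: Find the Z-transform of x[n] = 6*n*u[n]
Z{n * u[n]} = z/(z-1)^2
By linearity: Z{6 * n * u[n]} = 6z/(z-1)^2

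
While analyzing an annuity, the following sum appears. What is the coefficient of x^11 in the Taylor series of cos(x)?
cos(x) has only even powers. Coefficient of x^11=0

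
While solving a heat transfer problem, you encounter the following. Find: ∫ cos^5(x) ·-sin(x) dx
Let u=cos(x), du=-sin(x) dx
∫ u^5 du=u^6/6+C

Answer: cos^6(x)/6+C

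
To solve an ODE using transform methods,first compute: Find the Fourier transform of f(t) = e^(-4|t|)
Using the standard pair: F{e^(-a|t|)} = 2a/(a^2+omega^2)
With a = 4: F(omega) = 8/(16+omega^2)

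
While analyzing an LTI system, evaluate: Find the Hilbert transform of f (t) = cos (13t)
The Hilbert transform shifts each frequency component by -pi/2.
H{cos(wt)}=sin(wt)
With w=13: H{cos(13t)}=sin(13t)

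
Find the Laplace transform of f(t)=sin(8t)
L{sin(wt)}=w/(s²+w²)
L{sin(8t)}=8/(s²+64)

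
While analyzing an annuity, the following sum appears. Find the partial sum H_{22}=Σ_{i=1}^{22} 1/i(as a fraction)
H_22=1+1/2+1/3+...+1/22
=19093197/5173168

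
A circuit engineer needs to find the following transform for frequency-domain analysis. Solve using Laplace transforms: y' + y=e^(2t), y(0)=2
Take L: sY - 2+Y=1/(s-2)
Y(s+1)=1/(s-2)+2
Y=1/((s-2)(s+1))+2/(s+1)
Partial fractions: 1/((s-2)(s+1))=(1/3)/(s-2) - (1/3)/(s+1)
So Y=(1/3)/(s-2)+(5/3)/(s+1)
Inverse Laplace transform (L^(-1){1/(s-2)}=e^(2t), L^(-1){1/(s+1)}=e^(-t)):

Answer: y(t)=(1/3)·e^(2t)+(5/3)·e^(-t)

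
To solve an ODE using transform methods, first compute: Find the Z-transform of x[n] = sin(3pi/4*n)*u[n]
Z{sin(w0 * n) * u[n]} = z * sin(w0)/(z^2-2z * cos(w0)+1)
With w0 = 3pi/4: X(z) = z * sin(3pi/4)/(z^2-2z * cos(3pi/4)+1)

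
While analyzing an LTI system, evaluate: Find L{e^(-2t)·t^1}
First shifting: L{e^(at)f(t)}=F(s-a)
L{t^1}=1/s^2
Shift s → s + 2: 1/(s + 2)^2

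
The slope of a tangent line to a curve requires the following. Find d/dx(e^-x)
Chain rule: d/dx[e^u]=e^u · u' where u=-x
u'=-1

Answer: -1·e^-x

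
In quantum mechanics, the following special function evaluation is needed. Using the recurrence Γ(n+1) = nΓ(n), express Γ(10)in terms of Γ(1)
Γ(10)=9Γ(9)=9·8Γ(8)=...=9!·Γ(1)=362880·Γ(1)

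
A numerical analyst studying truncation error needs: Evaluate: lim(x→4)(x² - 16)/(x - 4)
Factor: (x² - 16)=(x-4)(x + 4)
Cancel (x-4): lim(x→4) (x + 4)=8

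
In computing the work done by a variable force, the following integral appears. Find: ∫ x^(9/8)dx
Power rule: ∫ x^(9/8) dx=x^(17/8)/(17/8)+C

Answer: (8/17)·x^(17/8)+C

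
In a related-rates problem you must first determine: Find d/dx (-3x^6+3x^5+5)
Power rule: d/dx(ax^n)=n·a·x^(n-1)
Term by term: -18·x^5 + 15·x^4

Answer: -18x^5 + 15x^4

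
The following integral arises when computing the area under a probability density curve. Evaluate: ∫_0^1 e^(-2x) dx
Antiderivative: (1/(-2))e^(-2x)
Evaluate: (1/(-2))(e^-2-1)

Answer: (e^-2-1)/(-2)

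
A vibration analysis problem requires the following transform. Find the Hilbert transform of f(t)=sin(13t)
The Hilbert transform shifts each frequency component by -pi/2.
H{sin(wt)}=-cos(wt)
With w=13: H{sin(13t)}=-cos(13t)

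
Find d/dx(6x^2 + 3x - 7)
Power rule: d/dx(ax^n) = n·a·x^(n-1)
Term by term: 12·x+3

Answer: 12x+3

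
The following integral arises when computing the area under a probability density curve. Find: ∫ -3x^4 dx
Using power rule: ∫ -3x^4 dx = -3/5 x^5 + C = (-3/5)x^5 + C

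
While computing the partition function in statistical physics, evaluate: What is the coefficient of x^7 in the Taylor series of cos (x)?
cos(x) has only even powers. Coefficient of x^7 = 0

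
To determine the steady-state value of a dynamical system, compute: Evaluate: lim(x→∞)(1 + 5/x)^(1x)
Rewrite as [(1 + 5/x)^x]^1.
lim(1 + 5/x)^x=e^5, so limit=(e^5)^1=e^5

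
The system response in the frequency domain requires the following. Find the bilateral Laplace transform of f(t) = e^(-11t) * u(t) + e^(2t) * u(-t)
For e^(-11t) * u(t): L=1/(s+11), Re(s) > -11
For e^(2t) * u(-t): L=-1/(s-2), Re(s) < 2
Combined: F(s)=1/(s+11)-1/(s-2), -11 < Re(s) < 2

Answer: 1/(s+11)-1/(s-2), ROC: -11 < Re(s) < 2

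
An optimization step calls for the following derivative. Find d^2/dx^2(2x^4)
Apply power rule 2 times:
d^1: 8x^3
d^2: 24x^2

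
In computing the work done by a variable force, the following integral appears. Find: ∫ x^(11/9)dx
Power rule: ∫ x^(11/9) dx=x^(20/9)/(20/9) + C

Answer: (9/20)·x^(20/9) + C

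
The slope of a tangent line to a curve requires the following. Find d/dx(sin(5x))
Chain rule: d/dx[sin(u)] = cos(u)·u' where u = 5x
u' = 5

Answer: 5·cos(5x)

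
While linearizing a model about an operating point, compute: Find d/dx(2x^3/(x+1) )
Quotient rule: (f/g)'=(f'g - fg')/g²
f=2x^3, f'=6x^2
g=x + 1, g'=1

Answer: (6x^2·(x + 1) - 2x^3)/(x + 1)²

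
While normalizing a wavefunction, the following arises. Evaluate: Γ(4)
Γ(n)=(n-1)! for positive integers
Γ(4)=3!=6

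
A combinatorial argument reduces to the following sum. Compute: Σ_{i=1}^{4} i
Using formula: Σ i^1=n(n+1)/2=4·5/2=10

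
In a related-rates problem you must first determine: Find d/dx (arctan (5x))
d/dx[arctan(u)] = u'/(1 + u²), u = 5x, u' = 5

Answer: 5/(1 + 25x²)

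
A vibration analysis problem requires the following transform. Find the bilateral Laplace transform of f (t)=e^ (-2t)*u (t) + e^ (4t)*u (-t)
For e^(-2t)*u(t): L = 1/(s + 2), Re(s) > -2
For e^(4t)*u(-t): L = -1/(s-4), Re(s) < 4
Combined: F(s) = 1/(s + 2) - 1/(s-4), -2 < Re(s) < 4

Answer: 1/(s + 2) - 1/(s-4), ROC: -2 < Re(s) < 4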